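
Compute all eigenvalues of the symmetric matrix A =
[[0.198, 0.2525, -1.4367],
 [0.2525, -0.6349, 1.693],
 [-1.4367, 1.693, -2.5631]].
sigma(A) ≈ {-4, 0, 1}

A is real symmetric, so its spectrum consists of real eigenvalues. Expanding the characteristic polynomial of the displayed matrix gives
  det(λ I - A) = p(λ) = λ^3 + (3)λ^2 + (-4)λ + (0).
Solving p(λ) = 0 yields eigenvalues ≈ -4, 0, 1. (A is shown rounded to 4 decimals, so these recover the underlying integer eigenvalues to within that precision.)
Verification: the trace of A = -3 equals the sum of eigenvalues -3, and det(A) ≈ 0.0003 matches the eigenvalue product 0.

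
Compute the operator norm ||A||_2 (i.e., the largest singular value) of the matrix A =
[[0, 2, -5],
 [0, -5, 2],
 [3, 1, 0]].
||A||_2 ≈ 7.0442 (= sqrt(largest eigenvalue of A^T A))

||A||_2 = sigma_max(A) = sqrt(lambda_max(A^T A)). Form the symmetric matrix M = A^T A =
[[9, 3, 0],
 [3, 30, -20],
 [0, -20, 29]].
Its characteristic polynomial (trace, sum of principal 2x2 minors, determinant of M give the coefficients) is
  p(λ) = det(λ I - M) = λ^3 - 68λ^2 + 992λ - 3969.
No integer candidate from the rational root theorem (±divisors of 3969) is a root, so the roots are irrational. The cubic discriminant is Δ = 47485157 > 0, so there are three distinct real roots. p(7) = -14 and p(8) = 127 have opposite signs, so a root lies in (7, 8); Newton's method refines it to λ ≈ 7.0763. p(11) = 46 and p(12) = -129 have opposite signs, so a root lies in (11, 12); Newton's method refines it to λ ≈ 11.3036. p(49) = -980 and p(50) = 631 have opposite signs, so a root lies in (49, 50); Newton's method refines it to λ ≈ 49.6201. Check (Vieta): the three roots sum to 68, matching tr M = 68.
So the eigenvalues of A^T A are ≈ 7.0763, 11.3036, 49.6201 (all ≥ 0, as they must be for A^T A). The largest is λ_max ≈ 49.6201, hence ||A||_2 = sqrt(λ_max) ≈ 7.0442.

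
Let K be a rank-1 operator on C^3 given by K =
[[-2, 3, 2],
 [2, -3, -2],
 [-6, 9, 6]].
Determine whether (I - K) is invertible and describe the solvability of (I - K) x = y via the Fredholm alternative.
(I - K) is singular (det(I - K) = 0, i.e. 1 ∈ sigma(K)). (I - K) x = y is solvable iff y ⊥ ker((I - K)^*) = span{(-2, 3, 2)}, i.e. iff -2y_1 + 3y_2 + 2y_3 = 0. When solvable, the solutions are x = y + c·(1, -1, 3), c arbitrary (ker(I - K) = span{(1, -1, 3)}, dimension 1).

K has rank 1, so it is an outer product K = u v^T: every row of K is a multiple of one row vector. Reading off the entries, u = (1, -1, 3) and v = (-2, 3, 2) (row i of K equals u_i·v^T). A rank-one matrix u v^T satisfies K u = u (v·u) and kills the (2)-dimensional subspace v^⊥, so its characteristic polynomial is lambda^2 (lambda - v·u) with v·u = tr K = 1. Hence the eigenvalues of I - K are 1 (multiplicity 2) and 1 - (1) = 0, so det(I - K) = 0. (Direct check: I - K =
[[3, -3, -2],
 [-2, 4, 2],
 [6, -9, -5]]
has determinant 0.) So 1 is an eigenvalue of K and (I - K) is not invertible. The finite-dimensional Fredholm alternative says: either (I - K) is invertible, or ker(I - K) ≠ {0} and then range(I - K) = ker((I - K)^*)^⊥, with dim ker(I - K) = dim ker((I - K)^*). We are in the second case, so we need both kernels. Kernel of I - K: (I - K) u = u - u (v·u) = u - u = 0, so ker(I - K) = span{u} = span{(1, -1, 3)} (it is exactly 1-dimensional because rank(I - K) = 2). Kernel of the adjoint: K is real, so (I - K)^* = I - K^T = I - v u^T, and (I - v u^T) v = v - v (u·v) = 0; hence ker((I - K)^*) = span{v} = span{(-2, 3, 2)}. Therefore (I - K) x = y is solvable iff <y, v> = 0, i.e. iff -2y_1 + 3y_2 + 2y_3 = 0. When this holds, K y = u (v·y) = 0, so (I - K) y = y and x = y is a particular solution; the full solution set is the line x = y + c·u = y + c·(1, -1, 3), c ∈ C.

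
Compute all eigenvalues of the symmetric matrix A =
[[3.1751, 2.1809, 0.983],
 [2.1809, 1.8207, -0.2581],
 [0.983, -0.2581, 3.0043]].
sigma(A) ≈ {0, 3, 5}

A is real symmetric, so its spectrum consists of real eigenvalues. Expanding the characteristic polynomial of the displayed matrix gives
  det(λ I - A) = p(λ) = λ^3 + (-8)λ^2 + (15)λ + (0).
Solving p(λ) = 0 yields eigenvalues ≈ 0, 3, 5. (A is shown rounded to 4 decimals, so these recover the underlying integer eigenvalues to within that precision.)
Verification: the trace of A = 8 equals the sum of eigenvalues 8, and det(A) ≈ 0.0007 matches the eigenvalue product 0.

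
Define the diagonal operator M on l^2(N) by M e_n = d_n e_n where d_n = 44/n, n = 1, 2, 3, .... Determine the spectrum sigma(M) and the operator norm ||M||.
sigma(M) = {44/n : n ≥ 1} ∪ {0}; ||M|| = 44

A bounded diagonal operator on l^2 with diagonal entries d_n has spectrum equal to the closure of {d_n : n ≥ 1}: every d_n is an eigenvalue (with eigenvector e_n), so {d_n} ⊂ sigma(M); the spectrum is closed, so its closure is too; and for lambda not in the closure, (M - lambda I) has bounded inverse (the diagonal entries 1/(d_n - lambda) are bounded). For our sequence d_n = 44/n, n = 1, 2, 3, ...:
  - {d_n} = {44/n : n ≥ 1}; the only limit point is 0
  - closure = {44/n : n ≥ 1} ∪ {0}
For the norm: a diagonal operator has ||M|| = sup_n |d_n|. Here d_n = 44/n is positive and decreasing, so sup_n |d_n| = d_1 = 44. So ||M|| = 44.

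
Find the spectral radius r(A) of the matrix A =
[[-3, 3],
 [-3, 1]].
r(A) = sqrt(6) ≈ 2.4495

The eigenvalues of A are the roots of its characteristic polynomial. With M = A (coefficients from the trace and determinant):
  p(λ) = det(λ I - M) = λ^2 + 2λ + 6.
For λ^2 + 2λ + 6 the discriminant is -20. It is negative, so the roots are the complex-conjugate pair λ = -1 ± (sqrt(20)/2) i ≈ -1 ± 2.2361i. For a conjugate pair the product of the roots equals the constant term, so |λ|^2 = 6 and |λ| = sqrt(6) ≈ 2.4495.
Thus the eigenvalues (to 4 decimals) are -1 ± 2.2361i (modulus 2.4495). The spectral radius is the largest modulus: r(A) = sqrt(6) ≈ 2.4495. (Cross-check: r(A) ≤ ||A||_2 ≈ 5.1623; equality holds whenever A is normal, though it can also hold for some non-normal A.)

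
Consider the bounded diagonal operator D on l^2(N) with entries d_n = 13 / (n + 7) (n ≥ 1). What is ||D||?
||D|| = 13/8 (attained at n = 1)

For D diagonal, ||D|| = sup_n |d_n| = sup_n 13/(n + 7). This is positive and strictly decreasing in n, so the supremum is attained at n = 1: d_1 = 13/(1 + 7) = 13/8. Hence ||D|| = 13/8.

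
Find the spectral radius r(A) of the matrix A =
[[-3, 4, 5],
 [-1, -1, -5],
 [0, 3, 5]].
r(A) ≈ 3.2106

The eigenvalues of A are the roots of its characteristic polynomial. With M = A (coefficients from the trace, the sum of principal 2x2 minors, and det A):
  p(λ) = det(λ I - M) = λ^3 - λ^2 + 2λ + 25.
No integer candidate from the rational root theorem (±divisors of 25) is a root, so the roots are irrational. The cubic discriminant is Δ = -17703 < 0, so there is one real root and a complex-conjugate pair. p(-3) = -17 and p(-2) = 9 have opposite signs, so a root lies in (-3, -2); Newton's method refines it to λ ≈ -2.4254. Dividing out (λ - (-2.4254)) leaves approximately λ^2 - 3.4254λ + 10.3077. For λ^2 - 3.4254λ + 10.3077 the discriminant is -29.4979. It is negative, so the remaining roots are the complex-conjugate pair λ ≈ 1.7127 ± 2.7156i. Their product equals the constant term, so |λ|^2 ≈ 10.3077 and |λ| ≈ 3.2106.
Thus the eigenvalues (to 4 decimals) are -2.4254 (modulus 2.4254); 1.7127 ± 2.7156i (modulus 3.2106). The spectral radius is the largest modulus: r(A) ≈ 3.2106. (Cross-check: r(A) ≤ ||A||_2 ≈ 9.9815; equality holds whenever A is normal, though it can also hold for some non-normal A.)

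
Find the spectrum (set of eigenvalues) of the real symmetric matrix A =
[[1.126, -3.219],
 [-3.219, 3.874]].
sigma(A) ≈ {-1, 6}

A is real symmetric, so its spectrum consists of real eigenvalues. Expanding the characteristic polynomial of the displayed matrix gives
  det(λ I - A) = p(λ) = λ^2 + (-5)λ + (-6).
Solving p(λ) = 0 yields eigenvalues ≈ -1, 6. (A is shown rounded to 4 decimals, so these recover the underlying integer eigenvalues to within that precision.)
Verification: the trace of A = 5 equals the sum of eigenvalues 5, and det(A) ≈ -5.9998 matches the eigenvalue product -6.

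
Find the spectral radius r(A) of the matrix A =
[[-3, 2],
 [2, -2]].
r(A) = (5 + sqrt(17))/2 ≈ 4.5616

The eigenvalues of A are the roots of its characteristic polynomial. With M = A (coefficients from the trace and determinant):
  p(λ) = det(λ I - M) = λ^2 + 5λ + 2.
For λ^2 + 5λ + 2 the discriminant is 17. It is nonnegative but not a perfect square, so the roots are real and irrational: λ = (-5 ± sqrt(17))/2 ≈ -0.4384, -4.5616.
Thus the eigenvalues (to 4 decimals) are -0.4384 (modulus 0.4384); -4.5616 (modulus 4.5616). The spectral radius is the largest modulus: r(A) = (5 + sqrt(17))/2 ≈ 4.5616. (Cross-check: r(A) ≤ ||A||_2 ≈ 4.5616; equality holds whenever A is normal, though it can also hold for some non-normal A.)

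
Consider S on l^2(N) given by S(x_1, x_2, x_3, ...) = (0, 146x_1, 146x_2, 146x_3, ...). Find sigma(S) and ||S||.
sigma(S) = closed disk {z in C : |z| ≤ 146}; ||S|| = 146

Note S = 146·U where U is the unit right shift (U x)_k = x_{k-1} (with x_0 := 0); so ||S|| = 146||U|| and sigma(S) = 146·sigma(U). ||S x||^2 = sum_{k≥1} |146x_k|^2 = 21316||x||^2, so ||S|| = 146 and sigma(S) ⊂ {|z| ≤ 146}. For any |lambda| < 146, the equation (S - lambda I) x = 0 forces x_1 = 0, then 146x_k = lambda x_{k+1} ⇒ x = 0, so S has no eigenvalues. But (S - lambda I) is not surjective for |lambda| < 146: solving (S - lambda I) x = e_1 would require x_n proportional to (lambda/146)^(-n), which is not in l^2. So every |lambda| < 146 lies in the residual spectrum. The boundary |lambda| = 146 is in the approximate point spectrum (the spectrum is closed). Hence sigma(S) is the closed disk of radius 146.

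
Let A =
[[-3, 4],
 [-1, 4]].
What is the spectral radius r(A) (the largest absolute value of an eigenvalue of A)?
r(A) = (1 + sqrt(33))/2 ≈ 3.3723

The eigenvalues of A are the roots of its characteristic polynomial. With M = A (coefficients from the trace and determinant):
  p(λ) = det(λ I - M) = λ^2 - λ - 8.
For λ^2 - λ - 8 the discriminant is 33. It is nonnegative but not a perfect square, so the roots are real and irrational: λ = (1 ± sqrt(33))/2 ≈ 3.3723, -2.3723.
Thus the eigenvalues (to 4 decimals) are 3.3723 (modulus 3.3723); -2.3723 (modulus 2.3723). The spectral radius is the largest modulus: r(A) = (1 + sqrt(33))/2 ≈ 3.3723. (Cross-check: r(A) ≤ ||A||_2 ≈ 6.3574; equality holds whenever A is normal, though it can also hold for some non-normal A.)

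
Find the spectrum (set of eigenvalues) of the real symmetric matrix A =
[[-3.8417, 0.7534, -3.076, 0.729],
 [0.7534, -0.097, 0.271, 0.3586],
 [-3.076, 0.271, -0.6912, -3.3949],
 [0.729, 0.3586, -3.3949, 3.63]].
sigma(A) ≈ {-6, -1, 0, 6}

A is real symmetric, so its spectrum consists of real eigenvalues. Expanding the characteristic polynomial of the displayed matrix gives
  det(λ I - A) = p(λ) = λ^4 + (1)λ^3 + (-36)λ^2 + (-35.9967)λ + (0).
Solving p(λ) = 0 yields eigenvalues ≈ -6, -1, 0, 6. (A is shown rounded to 4 decimals, so these recover the underlying integer eigenvalues to within that precision.)
Verification: the trace of A = -1 equals the sum of eigenvalues -1, and det(A) ≈ 0.0007 matches the eigenvalue product 0.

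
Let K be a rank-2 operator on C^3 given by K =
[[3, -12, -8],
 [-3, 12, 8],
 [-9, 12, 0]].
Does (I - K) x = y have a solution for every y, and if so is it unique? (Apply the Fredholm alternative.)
(I - K) is invertible (det(I - K) = -182 ≠ 0), so for every y in C^3 the equation (I - K) x = y has a unique solution.

K has rank 2 and factors as K = U V^T = u1 v1^T + u2 v2^T with u1 = (-1, 1, 3), v1 = (-3, 3, -1), u2 = (3, -3, -1), v2 = (0, -3, -3) (multiplying out reproduces the displayed K). The nonzero eigenvalues of U V^T coincide with those of the 2 x 2 matrix G = V^T U = [[v1·u1, v1·u2], [v2·u1, v2·u2]] = [[3, -17], [-12, 12]], and by the Sylvester determinant identity det(I_3 - U V^T) = det(I_2 - V^T U) = det([[-2, 17], [12, -11]]) = (-2)(-11) - (17)(12) = -182. (Direct check: I - K =
[[-2, 12, 8],
 [3, -11, -8],
 [9, -12, 1]]
has determinant -182.) The finite-dimensional Fredholm alternative says: either (I - K) is invertible, or ker(I - K) ≠ {0} and then range(I - K) = ker((I - K)^*)^⊥, with dim ker(I - K) = dim ker((I - K)^*). Since det(I - K) ≠ 0, 1 is not an eigenvalue of K and ker(I - K) = {0}, so we are in the first case: for every y there is a unique x = (I - K)^(-1) y. (Explicitly, by the Woodbury identity, (I - U V^T)^(-1) = I + U (I_2 - G)^(-1) V^T.)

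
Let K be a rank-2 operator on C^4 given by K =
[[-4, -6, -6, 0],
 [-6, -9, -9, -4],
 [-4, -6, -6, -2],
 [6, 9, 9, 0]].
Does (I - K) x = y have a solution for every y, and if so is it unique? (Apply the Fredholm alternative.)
(I - K) is invertible (det(I - K) = 74 ≠ 0), so for every y in C^4 the equation (I - K) x = y has a unique solution.

K has rank 2 and factors as K = U V^T = u1 v1^T + u2 v2^T with u1 = (-2, 1, 0, 3), v1 = (0, 0, 0, -1), u2 = (-2, -3, -2, 3), v2 = (2, 3, 3, 1) (multiplying out reproduces the displayed K). The nonzero eigenvalues of U V^T coincide with those of the 2 x 2 matrix G = V^T U = [[v1·u1, v1·u2], [v2·u1, v2·u2]] = [[-3, -3], [2, -16]], and by the Sylvester determinant identity det(I_4 - U V^T) = det(I_2 - V^T U) = det([[4, 3], [-2, 17]]) = (4)(17) - (3)(-2) = 74. (Direct check: I - K =
[[5, 6, 6, 0],
 [6, 10, 9, 4],
 [4, 6, 7, 2],
 [-6, -9, -9, 1]]
has determinant 74.) The finite-dimensional Fredholm alternative says: either (I - K) is invertible, or ker(I - K) ≠ {0} and then range(I - K) = ker((I - K)^*)^⊥, with dim ker(I - K) = dim ker((I - K)^*). Since det(I - K) ≠ 0, 1 is not an eigenvalue of K and ker(I - K) = {0}, so we are in the first case: for every y there is a unique x = (I - K)^(-1) y. (Explicitly, by the Woodbury identity, (I - U V^T)^(-1) = I + U (I_2 - G)^(-1) V^T.)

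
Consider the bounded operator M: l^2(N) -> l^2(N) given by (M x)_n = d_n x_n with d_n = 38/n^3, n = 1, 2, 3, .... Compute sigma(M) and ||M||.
sigma(M) = {38/n^3 : n ≥ 1} ∪ {0}; ||M|| = 38

A bounded diagonal operator on l^2 with diagonal entries d_n has spectrum equal to the closure of {d_n : n ≥ 1}: every d_n is an eigenvalue (with eigenvector e_n), so {d_n} ⊂ sigma(M); the spectrum is closed, so its closure is too; and for lambda not in the closure, (M - lambda I) has bounded inverse (the diagonal entries 1/(d_n - lambda) are bounded). For our sequence d_n = 38/n^3, n = 1, 2, 3, ...:
  - {d_n} = {38/n^3 : n ≥ 1}; the only limit point is 0
  - closure = {38/n^3 : n ≥ 1} ∪ {0}
For the norm: a diagonal operator has ||M|| = sup_n |d_n|. Here d_n = 38/n^3 is positive and decreasing, so sup_n |d_n| = d_1 = 38. So ||M|| = 38.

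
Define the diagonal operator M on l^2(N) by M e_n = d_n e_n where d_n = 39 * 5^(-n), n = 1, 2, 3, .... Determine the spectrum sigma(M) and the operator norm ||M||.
sigma(M) = {39 * 5^(-n) : n ≥ 1} ∪ {0}; ||M|| = 39/5

A bounded diagonal operator on l^2 with diagonal entries d_n has spectrum equal to the closure of {d_n : n ≥ 1}: every d_n is an eigenvalue (with eigenvector e_n), so {d_n} ⊂ sigma(M); the spectrum is closed, so its closure is too; and for lambda not in the closure, (M - lambda I) has bounded inverse (the diagonal entries 1/(d_n - lambda) are bounded). For our sequence d_n = 39 * 5^(-n), n = 1, 2, 3, ...:
  - {d_n} = {39 * 5^(-n) : n ≥ 1}; the only limit point is 0
  - closure = {39 * 5^(-n) : n ≥ 1} ∪ {0}
For the norm: a diagonal operator has ||M|| = sup_n |d_n|. Here d_n = 39 * 5^(-n) is positive and decreasing, so sup_n |d_n| = d_1 = 39/5. So ||M|| = 39/5.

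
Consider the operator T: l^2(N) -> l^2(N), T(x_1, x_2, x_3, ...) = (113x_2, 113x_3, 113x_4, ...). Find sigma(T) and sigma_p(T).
sigma(T) = closed disk {z in C : |z| ≤ 113}; sigma_p(T) = open disk {z in C : |z| < 113}

Note T = 113·V where V is the unit left shift (V x)_k = x_{k+1}; so sigma(T) = 113·sigma(V) and ||T|| = 113||V||. ||T x||^2 = 12769sum_{k≥2} |x_k|^2 ≤ 12769||x||^2, with equality on {x : x_1 = 0}, so ||T|| = 113. For any lambda with |lambda| < 113, set r = lambda/113 (|r| < 1); the vector x = (1, r, r^2, ...) is in l^2 and satisfies T x = 113(r, r^2, ...) = lambda x, so lambda is an eigenvalue. On the boundary |lambda| = 113 the geometric series diverges, so no l^2 eigenvector exists, but these lambda lie in the approximate point spectrum. Hence sigma(T) is the closed disk of radius 113 and sigma_p(T) is the open disk.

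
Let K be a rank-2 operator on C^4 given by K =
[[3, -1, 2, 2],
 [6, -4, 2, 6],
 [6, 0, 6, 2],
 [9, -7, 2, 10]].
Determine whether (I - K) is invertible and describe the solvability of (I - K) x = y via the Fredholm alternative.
(I - K) is invertible (det(I - K) = 32 ≠ 0), so for every y in C^4 the equation (I - K) x = y has a unique solution.

K has rank 2 and factors as K = U V^T = u1 v1^T + u2 v2^T with u1 = (0, 1, -1, 2), v1 = (0, -2, -2, 2), u2 = (1, 2, 2, 3), v2 = (3, -1, 2, 2) (multiplying out reproduces the displayed K). The nonzero eigenvalues of U V^T coincide with those of the 2 x 2 matrix G = V^T U = [[v1·u1, v1·u2], [v2·u1, v2·u2]] = [[4, -2], [1, 11]], and by the Sylvester determinant identity det(I_4 - U V^T) = det(I_2 - V^T U) = det([[-3, 2], [-1, -10]]) = (-3)(-10) - (2)(-1) = 32. (Direct check: I - K =
[[-2, 1, -2, -2],
 [-6, 5, -2, -6],
 [-6, 0, -5, -2],
 [-9, 7, -2, -9]]
has determinant 32.) The finite-dimensional Fredholm alternative says: either (I - K) is invertible, or ker(I - K) ≠ {0} and then range(I - K) = ker((I - K)^*)^⊥, with dim ker(I - K) = dim ker((I - K)^*). Since det(I - K) ≠ 0, 1 is not an eigenvalue of K and ker(I - K) = {0}, so we are in the first case: for every y there is a unique x = (I - K)^(-1) y. (Explicitly, by the Woodbury identity, (I - U V^T)^(-1) = I + U (I_2 - G)^(-1) V^T.)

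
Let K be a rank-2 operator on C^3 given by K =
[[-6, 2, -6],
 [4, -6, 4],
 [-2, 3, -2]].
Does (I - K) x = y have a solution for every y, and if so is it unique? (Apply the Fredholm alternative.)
(I - K) is invertible (det(I - K) = 43 ≠ 0), so for every y in C^3 the equation (I - K) x = y has a unique solution.

K has rank 2 and factors as K = U V^T = u1 v1^T + u2 v2^T with u1 = (0, -2, 1), v1 = (1, 2, 1), u2 = (2, -2, 1), v2 = (-3, 1, -3) (multiplying out reproduces the displayed K). The nonzero eigenvalues of U V^T coincide with those of the 2 x 2 matrix G = V^T U = [[v1·u1, v1·u2], [v2·u1, v2·u2]] = [[-3, -1], [-5, -11]], and by the Sylvester determinant identity det(I_3 - U V^T) = det(I_2 - V^T U) = det([[4, 1], [5, 12]]) = (4)(12) - (1)(5) = 43. (Direct check: I - K =
[[7, -2, 6],
 [-4, 7, -4],
 [2, -3, 3]]
has determinant 43.) The finite-dimensional Fredholm alternative says: either (I - K) is invertible, or ker(I - K) ≠ {0} and then range(I - K) = ker((I - K)^*)^⊥, with dim ker(I - K) = dim ker((I - K)^*). Since det(I - K) ≠ 0, 1 is not an eigenvalue of K and ker(I - K) = {0}, so we are in the first case: for every y there is a unique x = (I - K)^(-1) y. (Explicitly, by the Woodbury identity, (I - U V^T)^(-1) = I + U (I_2 - G)^(-1) V^T.)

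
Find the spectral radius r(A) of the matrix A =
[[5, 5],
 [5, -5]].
r(A) = sqrt(200)/2 ≈ 7.0711

The eigenvalues of A are the roots of its characteristic polynomial. With M = A (coefficients from the trace and determinant):
  p(λ) = det(λ I - M) = λ^2 - 50.
For λ^2 - 50 the discriminant is 200. It is nonnegative but not a perfect square, so the roots are real and irrational: λ = ± sqrt(200)/2 ≈ 7.0711, -7.0711.
Thus the eigenvalues (to 4 decimals) are 7.0711 (modulus 7.0711); -7.0711 (modulus 7.0711). The spectral radius is the largest modulus: r(A) = sqrt(200)/2 ≈ 7.0711. (Cross-check: r(A) ≤ ||A||_2 ≈ 7.0711; equality holds whenever A is normal, though it can also hold for some non-normal A.)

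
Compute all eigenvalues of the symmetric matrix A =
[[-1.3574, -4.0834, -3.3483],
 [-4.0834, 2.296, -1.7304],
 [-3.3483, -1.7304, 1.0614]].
sigma(A) ≈ {-6, 3, 5}

A is real symmetric, so its spectrum consists of real eigenvalues. Expanding the characteristic polynomial of the displayed matrix gives
  det(λ I - A) = p(λ) = λ^3 + (-2)λ^2 + (-33)λ + (90).
Solving p(λ) = 0 yields eigenvalues ≈ -6, 3, 5. (A is shown rounded to 4 decimals, so these recover the underlying integer eigenvalues to within that precision.)
Verification: the trace of A = 2 equals the sum of eigenvalues 2, and det(A) ≈ -89.9998 matches the eigenvalue product -90.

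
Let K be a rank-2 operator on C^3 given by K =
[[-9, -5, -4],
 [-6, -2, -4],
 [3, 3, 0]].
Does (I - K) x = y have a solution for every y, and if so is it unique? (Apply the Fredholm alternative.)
(I - K) is invertible (det(I - K) = 24 ≠ 0), so for every y in C^3 the equation (I - K) x = y has a unique solution.

K has rank 2 and factors as K = U V^T = u1 v1^T + u2 v2^T with u1 = (-3, -2, 1), v1 = (3, 1, 2), u2 = (-2, 0, 2), v2 = (0, 1, -1) (multiplying out reproduces the displayed K). The nonzero eigenvalues of U V^T coincide with those of the 2 x 2 matrix G = V^T U = [[v1·u1, v1·u2], [v2·u1, v2·u2]] = [[-9, -2], [-3, -2]], and by the Sylvester determinant identity det(I_3 - U V^T) = det(I_2 - V^T U) = det([[10, 2], [3, 3]]) = (10)(3) - (2)(3) = 24. (Direct check: I - K =
[[10, 5, 4],
 [6, 3, 4],
 [-3, -3, 1]]
has determinant 24.) The finite-dimensional Fredholm alternative says: either (I - K) is invertible, or ker(I - K) ≠ {0} and then range(I - K) = ker((I - K)^*)^⊥, with dim ker(I - K) = dim ker((I - K)^*). Since det(I - K) ≠ 0, 1 is not an eigenvalue of K and ker(I - K) = {0}, so we are in the first case: for every y there is a unique x = (I - K)^(-1) y. (Explicitly, by the Woodbury identity, (I - U V^T)^(-1) = I + U (I_2 - G)^(-1) V^T.)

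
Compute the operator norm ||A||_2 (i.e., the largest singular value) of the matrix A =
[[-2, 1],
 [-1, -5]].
||A||_2 = sqrt((31 + sqrt(477))/2) ≈ 5.1401 (= sqrt(largest eigenvalue of A^T A))

||A||_2 = sigma_max(A) = sqrt(lambda_max(A^T A)). Form the symmetric matrix M = A^T A =
[[5, 3],
 [3, 26]].
Its characteristic polynomial (trace, determinant of M give the coefficients) is
  p(λ) = det(λ I - M) = λ^2 - 31λ + 121.
For λ^2 - 31λ + 121 the discriminant is 477. It is nonnegative but not a perfect square, so the roots are real and irrational: λ = (31 ± sqrt(477))/2 ≈ 26.4202, 4.5798.
So the eigenvalues of A^T A are ≈ 4.5798, 26.4202 (all ≥ 0, as they must be for A^T A). The largest is λ_max = (31 + sqrt(477))/2 ≈ 26.4202, hence ||A||_2 = sqrt(λ_max) = sqrt((31 + sqrt(477))/2) ≈ 5.1401.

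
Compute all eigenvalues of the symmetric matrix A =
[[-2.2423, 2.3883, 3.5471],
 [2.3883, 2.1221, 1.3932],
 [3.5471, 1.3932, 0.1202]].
sigma(A) ≈ {-5, 0, 5}

A is real symmetric, so its spectrum consists of real eigenvalues. Expanding the characteristic polynomial of the displayed matrix gives
  det(λ I - A) = p(λ) = λ^3 + (0)λ^2 + (-25)λ + (0).
Solving p(λ) = 0 yields eigenvalues ≈ -5, 0, 5. (A is shown rounded to 4 decimals, so these recover the underlying integer eigenvalues to within that precision.)
Verification: the trace of A = 0 equals the sum of eigenvalues 0, and det(A) ≈ -0.0003 matches the eigenvalue product 0.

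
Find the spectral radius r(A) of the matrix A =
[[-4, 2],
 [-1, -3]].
r(A) = sqrt(14) ≈ 3.7417

The eigenvalues of A are the roots of its characteristic polynomial. With M = A (coefficients from the trace and determinant):
  p(λ) = det(λ I - M) = λ^2 + 7λ + 14.
For λ^2 + 7λ + 14 the discriminant is -7. It is negative, so the roots are the complex-conjugate pair λ = -7/2 ± (sqrt(7)/2) i ≈ -3.5 ± 1.3229i. For a conjugate pair the product of the roots equals the constant term, so |λ|^2 = 14 and |λ| = sqrt(14) ≈ 3.7417.
Thus the eigenvalues (to 4 decimals) are -3.5 ± 1.3229i (modulus 3.7417). The spectral radius is the largest modulus: r(A) = sqrt(14) ≈ 3.7417. (Cross-check: r(A) ≤ ||A||_2 ≈ 4.515; equality holds whenever A is normal, though it can also hold for some non-normal A.)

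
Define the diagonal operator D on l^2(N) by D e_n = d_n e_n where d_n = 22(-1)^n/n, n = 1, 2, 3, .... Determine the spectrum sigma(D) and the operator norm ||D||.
sigma(D) = {22(-1)^n/n : n ≥ 1} ∪ {0}; ||D|| = 22

A bounded diagonal operator on l^2 with diagonal entries d_n has spectrum equal to the closure of {d_n : n ≥ 1}: every d_n is an eigenvalue (with eigenvector e_n), so {d_n} ⊂ sigma(D); the spectrum is closed, so its closure is too; and for lambda not in the closure, (D - lambda I) has bounded inverse (the diagonal entries 1/(d_n - lambda) are bounded). For our sequence d_n = 22(-1)^n/n, n = 1, 2, 3, ...:
  - {d_n} = {22(-1)^n/n : n ≥ 1}; the only limit point is 0
  - closure = {22(-1)^n/n : n ≥ 1} ∪ {0}
For the norm: a diagonal operator has ||D|| = sup_n |d_n|. Here |d_n| = 22/n is decreasing, so sup_n |d_n| = |d_1| = 22. So ||D|| = 22.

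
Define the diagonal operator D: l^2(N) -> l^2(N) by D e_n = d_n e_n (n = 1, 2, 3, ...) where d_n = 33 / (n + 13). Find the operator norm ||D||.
||D|| = 33/14 (attained at n = 1)

For D diagonal, ||D|| = sup_n |d_n| = sup_n 33/(n + 13). This is positive and strictly decreasing in n, so the supremum is attained at n = 1: d_1 = 33/(1 + 13) = 33/14. Hence ||D|| = 33/14.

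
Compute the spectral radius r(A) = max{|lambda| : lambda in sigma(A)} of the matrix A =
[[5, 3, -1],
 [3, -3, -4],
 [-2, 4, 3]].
r(A) ≈ 6.2924

The eigenvalues of A are the roots of its characteristic polynomial. With M = A (coefficients from the trace, the sum of principal 2x2 minors, and det A):
  p(λ) = det(λ I - M) = λ^3 - 5λ^2 - 4λ - 26.
No integer candidate from the rational root theorem (±divisors of 26) is a root, so the roots are irrational. The cubic discriminant is Δ = -39956 < 0, so there is one real root and a complex-conjugate pair. p(6) = -14 and p(7) = 44 have opposite signs, so a root lies in (6, 7); Newton's method refines it to λ ≈ 6.2924. Dividing out (λ - (6.2924)) leaves approximately λ^2 + 1.2924λ + 4.132. For λ^2 + 1.2924λ + 4.132 the discriminant is -14.8578. It is negative, so the remaining roots are the complex-conjugate pair λ ≈ -0.6462 ± 1.9273i. Their product equals the constant term, so |λ|^2 ≈ 4.132 and |λ| ≈ 2.0327.
Thus the eigenvalues (to 4 decimals) are 6.2924 (modulus 6.2924); -0.6462 ± 1.9273i (modulus 2.0327). The spectral radius is the largest modulus: r(A) ≈ 6.2924. (Cross-check: r(A) ≤ ||A||_2 ≈ 7.9928; equality holds whenever A is normal, though it can also hold for some non-normal A.)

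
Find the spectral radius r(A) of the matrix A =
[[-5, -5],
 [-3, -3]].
r(A) = 8

The eigenvalues of A are the roots of its characteristic polynomial. With M = A (coefficients from the trace and determinant):
  p(λ) = det(λ I - M) = λ^2 + 8λ.
For λ^2 + 8λ the discriminant is 64. It is a perfect square (8^2), so the roots are rational: λ = (-8 ± 8)/2 = 0, -8.
Thus the eigenvalues (to 4 decimals) are 0 (modulus 0); -8 (modulus 8). The spectral radius is the largest modulus: r(A) = 8. (Cross-check: r(A) ≤ ||A||_2 ≈ 8.2462; equality holds whenever A is normal, though it can also hold for some non-normal A.)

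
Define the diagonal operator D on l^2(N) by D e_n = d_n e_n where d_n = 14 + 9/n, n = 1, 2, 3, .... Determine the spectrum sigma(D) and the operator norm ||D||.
sigma(D) = {14 + 9/n : n ≥ 1} ∪ {14}; ||D|| = 23

A bounded diagonal operator on l^2 with diagonal entries d_n has spectrum equal to the closure of {d_n : n ≥ 1}: every d_n is an eigenvalue (with eigenvector e_n), so {d_n} ⊂ sigma(D); the spectrum is closed, so its closure is too; and for lambda not in the closure, (D - lambda I) has bounded inverse (the diagonal entries 1/(d_n - lambda) are bounded). For our sequence d_n = 14 + 9/n, n = 1, 2, 3, ...:
  - {d_n} = {14 + 9/n : n ≥ 1}; the only limit point is 14
  - closure = {14 + 9/n : n ≥ 1} ∪ {14}
For the norm: a diagonal operator has ||D|| = sup_n |d_n|. Here d_n = 14 + 9/n is positive and decreasing, so sup_n |d_n| = d_1 = 14 + 9 = 23. So ||D|| = 23.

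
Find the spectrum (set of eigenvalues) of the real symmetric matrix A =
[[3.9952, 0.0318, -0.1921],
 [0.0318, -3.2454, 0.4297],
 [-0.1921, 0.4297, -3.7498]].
sigma(A) ≈ {-4, -3, 4}

A is real symmetric, so its spectrum consists of real eigenvalues. Expanding the characteristic polynomial of the displayed matrix gives
  det(λ I - A) = p(λ) = λ^3 + (3)λ^2 + (-16)λ + (-48).
Solving p(λ) = 0 yields eigenvalues ≈ -4, -3, 4. (A is shown rounded to 4 decimals, so these recover the underlying integer eigenvalues to within that precision.)
Verification: the trace of A = -3 equals the sum of eigenvalues -3, and det(A) ≈ 48.0006 matches the eigenvalue product 48.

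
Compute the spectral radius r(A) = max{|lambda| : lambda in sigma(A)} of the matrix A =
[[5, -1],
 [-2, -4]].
r(A) = (1 + sqrt(89))/2 ≈ 5.217

The eigenvalues of A are the roots of its characteristic polynomial. With M = A (coefficients from the trace and determinant):
  p(λ) = det(λ I - M) = λ^2 - λ - 22.
For λ^2 - λ - 22 the discriminant is 89. It is nonnegative but not a perfect square, so the roots are real and irrational: λ = (1 ± sqrt(89))/2 ≈ 5.217, -4.217.
Thus the eigenvalues (to 4 decimals) are 5.217 (modulus 5.217); -4.217 (modulus 4.217). The spectral radius is the largest modulus: r(A) = (1 + sqrt(89))/2 ≈ 5.217. (Cross-check: r(A) ≤ ||A||_2 ≈ 5.4505; equality holds whenever A is normal, though it can also hold for some non-normal A.)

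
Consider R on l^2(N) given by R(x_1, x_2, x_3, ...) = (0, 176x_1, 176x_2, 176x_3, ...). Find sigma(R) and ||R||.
sigma(R) = closed disk {z in C : |z| ≤ 176}; ||R|| = 176

Note R = 176·U where U is the unit right shift (U x)_k = x_{k-1} (with x_0 := 0); so ||R|| = 176||U|| and sigma(R) = 176·sigma(U). ||R x||^2 = sum_{k≥1} |176x_k|^2 = 30976||x||^2, so ||R|| = 176 and sigma(R) ⊂ {|z| ≤ 176}. For any |lambda| < 176, the equation (R - lambda I) x = 0 forces x_1 = 0, then 176x_k = lambda x_{k+1} ⇒ x = 0, so R has no eigenvalues. But (R - lambda I) is not surjective for |lambda| < 176: solving (R - lambda I) x = e_1 would require x_n proportional to (lambda/176)^(-n), which is not in l^2. So every |lambda| < 176 lies in the residual spectrum. The boundary |lambda| = 176 is in the approximate point spectrum (the spectrum is closed). Hence sigma(R) is the closed disk of radius 176.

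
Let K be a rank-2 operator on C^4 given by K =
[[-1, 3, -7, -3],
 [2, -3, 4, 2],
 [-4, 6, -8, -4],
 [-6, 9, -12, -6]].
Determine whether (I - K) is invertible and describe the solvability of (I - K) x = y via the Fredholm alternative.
(I - K) is invertible (det(I - K) = -16 ≠ 0), so for every y in C^4 the equation (I - K) x = y has a unique solution.

K has rank 2 and factors as K = U V^T = u1 v1^T + u2 v2^T with u1 = (-2, 1, -2, -3), v1 = (-1, 0, 3, 1), u2 = (1, -1, 2, 3), v2 = (-3, 3, -1, -1) (multiplying out reproduces the displayed K). The nonzero eigenvalues of U V^T coincide with those of the 2 x 2 matrix G = V^T U = [[v1·u1, v1·u2], [v2·u1, v2·u2]] = [[-7, 8], [14, -11]], and by the Sylvester determinant identity det(I_4 - U V^T) = det(I_2 - V^T U) = det([[8, -8], [-14, 12]]) = (8)(12) - (-8)(-14) = -16. (Direct check: I - K =
[[2, -3, 7, 3],
 [-2, 4, -4, -2],
 [4, -6, 9, 4],
 [6, -9, 12, 7]]
has determinant -16.) The finite-dimensional Fredholm alternative says: either (I - K) is invertible, or ker(I - K) ≠ {0} and then range(I - K) = ker((I - K)^*)^⊥, with dim ker(I - K) = dim ker((I - K)^*). Since det(I - K) ≠ 0, 1 is not an eigenvalue of K and ker(I - K) = {0}, so we are in the first case: for every y there is a unique x = (I - K)^(-1) y. (Explicitly, by the Woodbury identity, (I - U V^T)^(-1) = I + U (I_2 - G)^(-1) V^T.)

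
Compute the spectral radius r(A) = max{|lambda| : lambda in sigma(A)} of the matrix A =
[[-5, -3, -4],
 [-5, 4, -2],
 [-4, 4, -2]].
r(A) ≈ 7.8601

The eigenvalues of A are the roots of its characteristic polynomial. With M = A (coefficients from the trace, the sum of principal 2x2 minors, and det A):
  p(λ) = det(λ I - M) = λ^3 + 3λ^2 - 41λ - 22.
No integer candidate from the rational root theorem (±divisors of 22) is a root, so the roots are irrational. The cubic discriminant is Δ = 328829 > 0, so there are three distinct real roots. p(-8) = -14 and p(-7) = 69 have opposite signs, so a root lies in (-8, -7); Newton's method refines it to λ ≈ -7.8601. p(-1) = 21 and p(0) = -22 have opposite signs, so a root lies in (-1, 0); Newton's method refines it to λ ≈ -0.5202. p(5) = -27 and p(6) = 56 have opposite signs, so a root lies in (5, 6); Newton's method refines it to λ ≈ 5.3803. Check (Vieta): the three roots sum to -3, matching tr M = -3.
Thus the eigenvalues (to 4 decimals) are -7.8601 (modulus 7.8601); -0.5202 (modulus 0.5202); 5.3803 (modulus 5.3803). The spectral radius is the largest modulus: r(A) ≈ 7.8601. (Cross-check: r(A) ≤ ||A||_2 ≈ 9.7913; equality holds whenever A is normal, though it can also hold for some non-normal A.)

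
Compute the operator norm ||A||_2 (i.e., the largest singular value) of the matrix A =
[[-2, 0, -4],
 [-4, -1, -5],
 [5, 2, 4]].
||A||_2 = sqrt((107 + sqrt(9825))/2) ≈ 10.1519 (= sqrt(largest eigenvalue of A^T A))

||A||_2 = sigma_max(A) = sqrt(lambda_max(A^T A)). Form the symmetric matrix M = A^T A =
[[45, 14, 48],
 [14, 5, 13],
 [48, 13, 57]].
Its characteristic polynomial (trace, sum of principal 2x2 minors, determinant of M give the coefficients) is
  p(λ) = det(λ I - M) = λ^3 - 107λ^2 + 406λ.
The constant term is 0, so λ = 0 is a root. Dividing out λ leaves p(λ) = λ(λ^2 - 107λ + 406). For λ^2 - 107λ + 406 the discriminant is 9825. It is nonnegative but not a perfect square, so the roots are real and irrational: λ = (107 ± sqrt(9825))/2 ≈ 103.0606, 3.9394.
So the eigenvalues of A^T A are ≈ 0, 3.9394, 103.0606 (all ≥ 0, as they must be for A^T A). The largest is λ_max = (107 + sqrt(9825))/2 ≈ 103.0606, hence ||A||_2 = sqrt(λ_max) = sqrt((107 + sqrt(9825))/2) ≈ 10.1519.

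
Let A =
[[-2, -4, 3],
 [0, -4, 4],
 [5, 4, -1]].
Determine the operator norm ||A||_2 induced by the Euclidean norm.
||A||_2 ≈ 9.2714 (= sqrt(largest eigenvalue of A^T A))

||A||_2 = sigma_max(A) = sqrt(lambda_max(A^T A)). Form the symmetric matrix M = A^T A =
[[29, 28, -11],
 [28, 48, -32],
 [-11, -32, 26]].
Its characteristic polynomial (trace, sum of principal 2x2 minors, determinant of M give the coefficients) is
  p(λ) = det(λ I - M) = λ^3 - 103λ^2 + 1465λ - 16.
No integer candidate from the rational root theorem (±divisors of 16) is a root, so the roots are irrational. The cubic discriminant is Δ = 10165938845 > 0, so there are three distinct real roots. p(0) = -16 and p(1) = 1347 have opposite signs, so a root lies in (0, 1); Newton's method refines it to λ ≈ 0.0109. p(17) = 35 and p(18) = -1186 have opposite signs, so a root lies in (17, 18); Newton's method refines it to λ ≈ 17.0299. p(85) = -5541 and p(86) = 242 have opposite signs, so a root lies in (85, 86); Newton's method refines it to λ ≈ 85.9592. Check (Vieta): the three roots sum to 103, matching tr M = 103.
So the eigenvalues of A^T A are ≈ 0.0109, 17.0299, 85.9592 (all ≥ 0, as they must be for A^T A). The largest is λ_max ≈ 85.9592, hence ||A||_2 = sqrt(λ_max) ≈ 9.2714.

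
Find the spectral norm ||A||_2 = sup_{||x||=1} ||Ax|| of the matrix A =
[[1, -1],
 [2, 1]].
||A||_2 = sqrt((7 + sqrt(13))/2) ≈ 2.3028 (= sqrt(largest eigenvalue of A^T A))

||A||_2 = sigma_max(A) = sqrt(lambda_max(A^T A)). Form the symmetric matrix M = A^T A =
[[5, 1],
 [1, 2]].
Its characteristic polynomial (trace, determinant of M give the coefficients) is
  p(λ) = det(λ I - M) = λ^2 - 7λ + 9.
For λ^2 - 7λ + 9 the discriminant is 13. It is nonnegative but not a perfect square, so the roots are real and irrational: λ = (7 ± sqrt(13))/2 ≈ 5.3028, 1.6972.
So the eigenvalues of A^T A are ≈ 1.6972, 5.3028 (all ≥ 0, as they must be for A^T A). The largest is λ_max = (7 + sqrt(13))/2 ≈ 5.3028, hence ||A||_2 = sqrt(λ_max) = sqrt((7 + sqrt(13))/2) ≈ 2.3028.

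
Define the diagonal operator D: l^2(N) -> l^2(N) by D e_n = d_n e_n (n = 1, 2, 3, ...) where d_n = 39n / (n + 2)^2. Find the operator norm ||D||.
||D|| = 39/8 (attained at n = 2)

For D diagonal, ||D|| = sup_n |d_n|. Treat f(x) = 39x / (x + 2)^2 for real x > 0. By the quotient rule, f'(x) = 39(2 - x)/(x + 2)^3, which is positive for x < 2 and negative for x > 2. So f has a unique maximum at x = 2, and since 2 is a positive integer, the supremum over n ≥ 1 is attained at n = 2: d_2 = 39·2/(2 + 2)^2 = 39·2/16 = 39/8. Hence ||D|| = 39/8.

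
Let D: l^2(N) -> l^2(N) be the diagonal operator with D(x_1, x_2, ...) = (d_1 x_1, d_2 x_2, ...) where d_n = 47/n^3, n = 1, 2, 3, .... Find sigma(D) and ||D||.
sigma(D) = {47/n^3 : n ≥ 1} ∪ {0}; ||D|| = 47

A bounded diagonal operator on l^2 with diagonal entries d_n has spectrum equal to the closure of {d_n : n ≥ 1}: every d_n is an eigenvalue (with eigenvector e_n), so {d_n} ⊂ sigma(D); the spectrum is closed, so its closure is too; and for lambda not in the closure, (D - lambda I) has bounded inverse (the diagonal entries 1/(d_n - lambda) are bounded). For our sequence d_n = 47/n^3, n = 1, 2, 3, ...:
  - {d_n} = {47/n^3 : n ≥ 1}; the only limit point is 0
  - closure = {47/n^3 : n ≥ 1} ∪ {0}
For the norm: a diagonal operator has ||D|| = sup_n |d_n|. Here d_n = 47/n^3 is positive and decreasing, so sup_n |d_n| = d_1 = 47. So ||D|| = 47.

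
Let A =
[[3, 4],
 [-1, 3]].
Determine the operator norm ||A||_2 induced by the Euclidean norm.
||A||_2 = sqrt((35 + sqrt(549))/2) ≈ 5.4051 (= sqrt(largest eigenvalue of A^T A))

||A||_2 = sigma_max(A) = sqrt(lambda_max(A^T A)). Form the symmetric matrix M = A^T A =
[[10, 9],
 [9, 25]].
Its characteristic polynomial (trace, determinant of M give the coefficients) is
  p(λ) = det(λ I - M) = λ^2 - 35λ + 169.
For λ^2 - 35λ + 169 the discriminant is 549. It is nonnegative but not a perfect square, so the roots are real and irrational: λ = (35 ± sqrt(549))/2 ≈ 29.2154, 5.7846.
So the eigenvalues of A^T A are ≈ 5.7846, 29.2154 (all ≥ 0, as they must be for A^T A). The largest is λ_max = (35 + sqrt(549))/2 ≈ 29.2154, hence ||A||_2 = sqrt(λ_max) = sqrt((35 + sqrt(549))/2) ≈ 5.4051.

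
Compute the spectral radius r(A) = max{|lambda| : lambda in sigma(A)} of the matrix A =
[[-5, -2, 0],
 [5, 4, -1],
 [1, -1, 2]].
r(A) = sqrt(52)/2 ≈ 3.6056

The eigenvalues of A are the roots of its characteristic polynomial. With M = A (coefficients from the trace, the sum of principal 2x2 minors, and det A):
  p(λ) = det(λ I - M) = λ^3 - λ^2 - 13λ + 13.
By the rational root theorem any rational root is an integer divisor of 13. Testing λ = 1: p(1) = 1 - 1 - 13 + 13 = 0, so λ = 1 is a root. Dividing out (λ - 1) leaves p(λ) = (λ - 1)(λ^2 - 13). For λ^2 - 13 the discriminant is 52. It is nonnegative but not a perfect square, so the roots are real and irrational: λ = ± sqrt(52)/2 ≈ 3.6056, -3.6056.
Thus the eigenvalues (to 4 decimals) are 3.6056 (modulus 3.6056); -3.6056 (modulus 3.6056); 1 (modulus 1). The spectral radius is the largest modulus: r(A) = sqrt(52)/2 ≈ 3.6056. (Cross-check: r(A) ≤ ||A||_2 ≈ 8.3159; equality holds whenever A is normal, though it can also hold for some non-normal A.)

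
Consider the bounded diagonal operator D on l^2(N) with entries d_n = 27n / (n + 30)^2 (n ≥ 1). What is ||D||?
||D|| = 9/40 (attained at n = 30)

For D diagonal, ||D|| = sup_n |d_n|. Treat f(x) = 27x / (x + 30)^2 for real x > 0. By the quotient rule, f'(x) = 27(30 - x)/(x + 30)^3, which is positive for x < 30 and negative for x > 30. So f has a unique maximum at x = 30, and since 30 is a positive integer, the supremum over n ≥ 1 is attained at n = 30: d_30 = 27·30/(30 + 30)^2 = 27·30/3600 = 9/40. Hence ||D|| = 9/40.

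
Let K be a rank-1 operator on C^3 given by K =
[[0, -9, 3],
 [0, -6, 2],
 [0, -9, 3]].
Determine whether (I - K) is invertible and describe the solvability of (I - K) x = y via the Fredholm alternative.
(I - K) is invertible (det(I - K) = 4 ≠ 0), so for every y in C^3 the equation (I - K) x = y has a unique solution.

K has rank 1, so it is an outer product K = u v^T: every row of K is a multiple of one row vector. Reading off the entries, u = (3, 2, 3) and v = (0, -3, 1) (row i of K equals u_i·v^T). A rank-one matrix u v^T satisfies K u = u (v·u) and kills the (2)-dimensional subspace v^⊥, so its characteristic polynomial is lambda^2 (lambda - v·u) with v·u = tr K = -3. Hence the eigenvalues of I - K are 1 (multiplicity 2) and 1 - (-3) = 4, so det(I - K) = 4. (Direct check: I - K =
[[1, 9, -3],
 [0, 7, -2],
 [0, 9, -2]]
has determinant 4.) The finite-dimensional Fredholm alternative says: either (I - K) is invertible, or ker(I - K) ≠ {0} and then range(I - K) = ker((I - K)^*)^⊥, with dim ker(I - K) = dim ker((I - K)^*). Since det(I - K) ≠ 0, 1 is not an eigenvalue of K and ker(I - K) = {0}, so we are in the first case: for every y there is a unique x = (I - K)^(-1) y. Explicitly, by the Sherman–Morrison formula, (I - u v^T)^(-1) = I + u v^T/(1 - v·u), i.e. (I - K)^(-1) = I + K/(4).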